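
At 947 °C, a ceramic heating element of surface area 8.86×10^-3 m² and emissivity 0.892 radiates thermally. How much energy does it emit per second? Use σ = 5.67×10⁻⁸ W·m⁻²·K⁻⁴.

P ≈ 993 W

947 °C = 1220 K.
P = εσAT⁴ = 0.892 × 5.67×10⁻⁸ × 8.86×10^-3 × (1220)⁴ = 0.892 × 5.67×10⁻⁸ × 8.86×10^-3 × 2.22×10^12.
P = 993 W.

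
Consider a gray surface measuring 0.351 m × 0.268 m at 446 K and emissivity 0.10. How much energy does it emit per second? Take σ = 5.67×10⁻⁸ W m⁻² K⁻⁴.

P ≈ 21.1 W

A = 0.351 × 0.268 = 0.0941 m².
Stefan–Boltzmann: P = εσAT⁴ = 0.10 × 5.67×10⁻⁸ × 0.0941 × (446)⁴ = 0.10 × 5.67×10⁻⁸ × 0.0941 × 3.96×10^10.
P = 21.1 W.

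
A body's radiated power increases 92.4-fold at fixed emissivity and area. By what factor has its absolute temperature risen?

P ∝ T⁴ ⇒ T ∝ P^(1/4), so T scales by (92.4)^(1/4) = 3.10.

factor ≈ 3.10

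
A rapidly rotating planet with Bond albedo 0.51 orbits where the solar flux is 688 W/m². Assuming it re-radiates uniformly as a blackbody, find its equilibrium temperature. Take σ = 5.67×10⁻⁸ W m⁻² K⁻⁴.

Power absorbed = (1−a)S·πR²; power emitted = 4πR²σT⁴. Equating and cancelling πR²:
T = ((1−a)S / 4σ)^(1/4) = (337 / (4 × 5.67×10⁻⁸))^(1/4) = (1.49×10^9)^(1/4).
T = 196 K.

T ≈ 196 K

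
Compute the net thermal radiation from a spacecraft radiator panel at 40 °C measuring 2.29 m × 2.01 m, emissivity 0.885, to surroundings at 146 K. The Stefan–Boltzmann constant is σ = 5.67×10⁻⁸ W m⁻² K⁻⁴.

A = 2.29 × 2.01 = 4.60 m².
Convert: 40 °C = 313 K.
Q = εσA(T⁴ − T_s⁴). T⁴ − T_s⁴ = (313)⁴ − (146)⁴ = 9.60×10^9 − 4.54×10^8 = 9.14×10^9 K⁴.
Q = 0.885 × 5.67×10⁻⁸ × 4.60 × 9.14×10^9 = 2110 W.

Q ≈ 2110 W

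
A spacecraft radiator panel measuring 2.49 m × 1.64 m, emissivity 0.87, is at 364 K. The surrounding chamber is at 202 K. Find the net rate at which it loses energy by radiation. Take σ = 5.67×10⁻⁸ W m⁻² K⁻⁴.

Q ≈ 3200 W

A = 2.49 × 1.64 = 4.08 m².
Q = εσA(T⁴ − T_s⁴). T⁴ − T_s⁴ = (364)⁴ − (202)⁴ = 1.76×10^10 − 1.66×10^9 = 1.59×10^10 K⁴.
Q = 0.87 × 5.67×10⁻⁸ × 4.08 × 1.59×10^10 = 3200 W.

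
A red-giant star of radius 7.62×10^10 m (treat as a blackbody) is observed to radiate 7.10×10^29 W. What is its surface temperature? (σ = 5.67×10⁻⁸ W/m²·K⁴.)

T ≈ 3620 K

A = 4πr² = 4π × (7.62×10^10)² = 7.30×10^22 m².
From P = σAT⁴, T = (P / σA)^(1/4) = (7.10×10^29 / (5.67×10⁻⁸ × 7.30×10^22))^(1/4).
T = (1.72×10^14)^(1/4) = 3620 K.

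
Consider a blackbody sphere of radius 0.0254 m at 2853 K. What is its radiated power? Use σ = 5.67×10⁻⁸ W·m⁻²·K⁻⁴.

A = 4πr² = 4π × (0.0254)² = 8.11×10^-3 m².
P = σAT⁴ = 5.67×10⁻⁸ × 8.11×10^-3 × (2853)⁴ = 5.67×10⁻⁸ × 8.11×10^-3 × 6.63×10^13.
P = 30500 W.

P ≈ 30500 W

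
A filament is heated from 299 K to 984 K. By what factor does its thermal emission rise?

ratio ≈ 117

P ∝ T⁴, so the ratio is (984/299)⁴ = (3.291)⁴ = 117.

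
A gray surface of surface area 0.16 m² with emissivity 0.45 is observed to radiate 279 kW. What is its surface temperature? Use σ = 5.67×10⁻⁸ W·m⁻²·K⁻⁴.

From P = εσAT⁴, T = (P / εσA)^(1/4) = (2.79×10^5 / (0.45 × 5.67×10⁻⁸ × 0.160))^(1/4).
T = (6.83×10^13)^(1/4) = 2880 K.

T ≈ 2880 K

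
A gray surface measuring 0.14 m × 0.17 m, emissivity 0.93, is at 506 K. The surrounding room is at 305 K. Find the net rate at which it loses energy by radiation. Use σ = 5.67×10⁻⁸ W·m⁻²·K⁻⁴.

A = 0.14 × 0.17 = 0.0238 m².
Q = εσA(T⁴ − T_s⁴). T⁴ − T_s⁴ = (506)⁴ − (305)⁴ = 6.56×10^10 − 8.65×10^9 = 5.69×10^10 K⁴.
Q = 0.93 × 5.67×10⁻⁸ × 0.0238 × 5.69×10^10 = 71.4 W.

Q ≈ 71.4 W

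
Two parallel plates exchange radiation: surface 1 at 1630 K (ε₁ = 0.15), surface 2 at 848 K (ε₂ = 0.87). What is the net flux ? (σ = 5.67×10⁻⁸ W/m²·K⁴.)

q ≈ 54400 W/m²

For two large parallel gray plates, q = σ(T₁⁴ − T₂⁴) / (1/ε₁ + 1/ε₂ − 1).
1/ε₁ + 1/ε₂ − 1 = 1/0.15 + 1/0.87 − 1 = 6.816.
T₁⁴ − T₂⁴ = 7.06×10^12 − 5.17×10^11 = 6.54×10^12 K⁴.
q = 5.67×10⁻⁸ × 6.54×10^12 / 6.816 = 54400 W/m².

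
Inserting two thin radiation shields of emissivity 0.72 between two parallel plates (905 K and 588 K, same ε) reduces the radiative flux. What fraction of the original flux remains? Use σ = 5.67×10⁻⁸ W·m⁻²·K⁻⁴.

ratio ≈ 0.333

With N identical shields there are N+1 = 3 gaps in series, each with the same radiative resistance, so the flux falls to 1/(N+1) of its unshielded value.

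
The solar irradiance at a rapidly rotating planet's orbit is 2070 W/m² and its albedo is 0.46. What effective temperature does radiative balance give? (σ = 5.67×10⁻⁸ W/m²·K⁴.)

Power absorbed = (1−a)S·πR²; power emitted = 4πR²σT⁴. Equating and cancelling πR²:
T = ((1−a)S / 4σ)^(1/4) = (1120 / (4 × 5.67×10⁻⁸))^(1/4) = (4.93×10^9)^(1/4).
T = 265 K.

T ≈ 265 K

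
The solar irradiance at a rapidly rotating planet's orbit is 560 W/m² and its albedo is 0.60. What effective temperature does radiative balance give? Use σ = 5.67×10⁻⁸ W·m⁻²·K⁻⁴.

Power absorbed = (1−a)S·πR²; power emitted = 4πR²σT⁴. Equating and cancelling πR²:
T = ((1−a)S / 4σ)^(1/4) = (224 / (4 × 5.67×10⁻⁸))^(1/4) = (9.88×10^8)^(1/4).
T = 177 K.

T ≈ 177 K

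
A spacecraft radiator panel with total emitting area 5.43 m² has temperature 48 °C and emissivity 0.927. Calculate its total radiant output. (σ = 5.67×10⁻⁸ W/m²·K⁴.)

48 °C = 321 K.
P = εσAT⁴ = 0.927 × 5.67×10⁻⁸ × 5.43 × (321)⁴ = 0.927 × 5.67×10⁻⁸ × 5.43 × 1.06×10^10.
P = 3030 W.

P ≈ 3030 W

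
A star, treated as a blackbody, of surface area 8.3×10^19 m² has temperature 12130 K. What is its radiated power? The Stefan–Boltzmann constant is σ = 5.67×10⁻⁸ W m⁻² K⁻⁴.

P = σAT⁴ = 5.67×10⁻⁸ × 8.30×10^19 × (12130)⁴ = 5.67×10⁻⁸ × 8.30×10^19 × 2.16×10^16.
P = 1.02×10^29 W.

P ≈ 1.02×10^29 W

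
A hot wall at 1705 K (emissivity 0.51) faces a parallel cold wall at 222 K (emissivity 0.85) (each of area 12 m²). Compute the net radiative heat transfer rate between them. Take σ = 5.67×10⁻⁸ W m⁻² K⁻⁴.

Q ≈ 2.69×10^6 W

For two large parallel gray plates, q = σ(T₁⁴ − T₂⁴) / (1/ε₁ + 1/ε₂ − 1).
1/ε₁ + 1/ε₂ − 1 = 1/0.51 + 1/0.85 − 1 = 2.137.
T₁⁴ − T₂⁴ = 8.45×10^12 − 2.43×10^9 = 8.45×10^12 K⁴.
q = 5.67×10⁻⁸ × 8.45×10^12 / 2.137 = 2.24×10^5 W/m².
Q = q·A = 2.24×10^5 × 12 = 2.69×10^6 W.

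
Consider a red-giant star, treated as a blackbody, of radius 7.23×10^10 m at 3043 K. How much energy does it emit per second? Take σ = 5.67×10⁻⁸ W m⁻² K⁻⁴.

A = 4πr² = 4π × (7.23×10^10)² = 6.57×10^22 m².
P = σAT⁴ = 5.67×10⁻⁸ × 6.57×10^22 × (3043)⁴ = 5.67×10⁻⁸ × 6.57×10^22 × 8.57×10^13.
P = 3.19×10^29 W.

P ≈ 3.19×10^29 W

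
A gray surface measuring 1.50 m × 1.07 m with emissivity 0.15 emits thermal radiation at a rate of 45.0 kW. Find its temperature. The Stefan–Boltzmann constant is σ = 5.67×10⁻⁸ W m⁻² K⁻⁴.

A = 1.50 × 1.07 = 1.60 m².
From P = εσAT⁴, T = (P / εσA)^(1/4) = (45000 / (0.15 × 5.67×10⁻⁸ × 1.60))^(1/4).
T = (3.30×10^12)^(1/4) = 1350 K.

T ≈ 1350 K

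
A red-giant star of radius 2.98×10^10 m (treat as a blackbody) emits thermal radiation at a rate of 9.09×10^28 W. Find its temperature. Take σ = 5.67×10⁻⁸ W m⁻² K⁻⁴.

A = 4πr² = 4π × (2.98×10^10)² = 1.12×10^22 m².
From P = σAT⁴, T = (P / σA)^(1/4) = (9.09×10^28 / (5.67×10⁻⁸ × 1.12×10^22))^(1/4).
T = (1.44×10^14)^(1/4) = 3460 K.

T ≈ 3460 K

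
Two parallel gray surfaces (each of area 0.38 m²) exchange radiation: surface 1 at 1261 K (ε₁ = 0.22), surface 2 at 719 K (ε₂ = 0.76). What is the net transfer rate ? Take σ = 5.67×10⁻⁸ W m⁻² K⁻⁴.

For two large parallel gray plates, q = σ(T₁⁴ − T₂⁴) / (1/ε₁ + 1/ε₂ − 1).
1/ε₁ + 1/ε₂ − 1 = 1/0.22 + 1/0.76 − 1 = 4.861.
T₁⁴ − T₂⁴ = 2.53×10^12 − 2.67×10^11 = 2.26×10^12 K⁴.
q = 5.67×10⁻⁸ × 2.26×10^12 / 4.861 = 26400 W/m².
Q = q·A = 26400 × 0.38 = 10000 W.

Q ≈ 10000 W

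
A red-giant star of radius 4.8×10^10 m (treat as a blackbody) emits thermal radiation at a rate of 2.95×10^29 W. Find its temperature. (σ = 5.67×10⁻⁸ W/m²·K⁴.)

T ≈ 3660 K

A = 4πr² = 4π × (4.8×10^10)² = 2.90×10^22 m².
From P = σAT⁴, T = (P / σA)^(1/4) = (2.95×10^29 / (5.67×10⁻⁸ × 2.90×10^22))^(1/4).
T = (1.80×10^14)^(1/4) = 3660 K.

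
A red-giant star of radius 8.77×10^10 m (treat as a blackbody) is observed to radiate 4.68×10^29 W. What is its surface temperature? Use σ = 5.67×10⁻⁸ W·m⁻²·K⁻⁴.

A = 4πr² = 4π × (8.77×10^10)² = 9.67×10^22 m².
From P = σAT⁴, T = (P / σA)^(1/4) = (4.68×10^29 / (5.67×10⁻⁸ × 9.67×10^22))^(1/4).
T = (8.54×10^13)^(1/4) = 3040 K.

T ≈ 3040 K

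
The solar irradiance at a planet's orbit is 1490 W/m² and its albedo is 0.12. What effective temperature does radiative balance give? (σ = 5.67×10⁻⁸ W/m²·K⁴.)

Power absorbed = (1−a)S·πR²; power emitted = 4πR²σT⁴. Equating and cancelling πR²:
T = ((1−a)S / 4σ)^(1/4) = (1310 / (4 × 5.67×10⁻⁸))^(1/4) = (5.78×10^9)^(1/4).
T = 276 K.

T ≈ 276 K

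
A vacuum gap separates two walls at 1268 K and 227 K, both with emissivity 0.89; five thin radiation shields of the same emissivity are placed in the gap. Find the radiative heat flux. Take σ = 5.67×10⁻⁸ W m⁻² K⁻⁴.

Each of the 6 gaps contributes resistance (2/ε − 1) = 2/0.89 − 1 = 1.247; total = 7.483.
q = σ(T₁⁴ − T₂⁴) / 7.483 = 5.67×10⁻⁸ × 2.58×10^12 / 7.483 = 19600 W/m².

q ≈ 19600 W/m²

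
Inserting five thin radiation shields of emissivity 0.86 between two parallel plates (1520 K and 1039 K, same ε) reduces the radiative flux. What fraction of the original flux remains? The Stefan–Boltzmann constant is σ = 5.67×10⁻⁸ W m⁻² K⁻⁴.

With N identical shields there are N+1 = 6 gaps in series, each with the same radiative resistance, so the flux falls to 1/(N+1) of its unshielded value.

ratio ≈ 0.167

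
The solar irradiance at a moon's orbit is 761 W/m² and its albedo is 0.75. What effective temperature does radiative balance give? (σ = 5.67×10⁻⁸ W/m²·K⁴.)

Power absorbed = (1−a)S·πR²; power emitted = 4πR²σT⁴. Equating and cancelling πR²:
T = ((1−a)S / 4σ)^(1/4) = (190 / (4 × 5.67×10⁻⁸))^(1/4) = (8.39×10^8)^(1/4).
T = 170 K.

T ≈ 170 K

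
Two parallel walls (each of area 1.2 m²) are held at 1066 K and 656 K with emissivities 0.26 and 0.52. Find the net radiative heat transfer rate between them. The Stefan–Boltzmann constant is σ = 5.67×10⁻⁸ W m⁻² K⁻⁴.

Q ≈ 15800 W

For two large parallel gray plates, q = σ(T₁⁴ − T₂⁴) / (1/ε₁ + 1/ε₂ − 1).
1/ε₁ + 1/ε₂ − 1 = 1/0.26 + 1/0.52 − 1 = 4.769.
T₁⁴ − T₂⁴ = 1.29×10^12 − 1.85×10^11 = 1.11×10^12 K⁴.
q = 5.67×10⁻⁸ × 1.11×10^12 / 4.769 = 13200 W/m².
Q = q·A = 13200 × 1.2 = 15800 W.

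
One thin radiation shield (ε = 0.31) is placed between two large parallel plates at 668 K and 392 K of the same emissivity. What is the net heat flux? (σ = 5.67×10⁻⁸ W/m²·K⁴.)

Each of the 2 gaps contributes resistance (2/ε − 1) = 2/0.31 − 1 = 5.452; total = 10.90.
q = σ(T₁⁴ − T₂⁴) / 10.90 = 5.67×10⁻⁸ × 1.76×10^11 / 10.90 = 913 W/m².

q ≈ 913 W/m²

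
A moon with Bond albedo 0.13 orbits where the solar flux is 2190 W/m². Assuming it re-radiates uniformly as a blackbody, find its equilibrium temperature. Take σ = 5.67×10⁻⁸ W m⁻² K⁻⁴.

T ≈ 303 K

Power absorbed = (1−a)S·πR²; power emitted = 4πR²σT⁴. Equating and cancelling πR²:
T = ((1−a)S / 4σ)^(1/4) = (1910 / (4 × 5.67×10⁻⁸))^(1/4) = (8.40×10^9)^(1/4).
T = 303 K.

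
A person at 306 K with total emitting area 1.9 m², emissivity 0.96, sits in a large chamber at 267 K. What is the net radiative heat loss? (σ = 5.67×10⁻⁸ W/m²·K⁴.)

Q = εσA(T⁴ − T_s⁴). T⁴ − T_s⁴ = (306)⁴ − (267)⁴ = 8.77×10^9 − 5.08×10^9 = 3.69×10^9 K⁴.
Q = 0.96 × 5.67×10⁻⁸ × 1.90 × 3.69×10^9 = 381 W.

Q ≈ 381 W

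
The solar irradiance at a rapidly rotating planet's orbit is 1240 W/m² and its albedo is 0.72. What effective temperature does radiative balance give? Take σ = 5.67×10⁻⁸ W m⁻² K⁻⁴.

T ≈ 198 K

Power absorbed = (1−a)S·πR²; power emitted = 4πR²σT⁴. Equating and cancelling πR²:
T = ((1−a)S / 4σ)^(1/4) = (347 / (4 × 5.67×10⁻⁸))^(1/4) = (1.53×10^9)^(1/4).
T = 198 K.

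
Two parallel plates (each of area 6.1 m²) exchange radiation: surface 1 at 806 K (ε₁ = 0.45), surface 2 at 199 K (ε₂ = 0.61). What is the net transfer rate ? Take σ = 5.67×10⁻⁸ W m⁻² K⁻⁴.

Q ≈ 50800 W

For two large parallel gray plates, q = σ(T₁⁴ − T₂⁴) / (1/ε₁ + 1/ε₂ − 1).
1/ε₁ + 1/ε₂ − 1 = 1/0.45 + 1/0.61 − 1 = 2.862.
T₁⁴ − T₂⁴ = 4.22×10^11 − 1.57×10^9 = 4.20×10^11 K⁴.
q = 5.67×10⁻⁸ × 4.20×10^11 / 2.862 = 8330 W/m².
Q = q·A = 8330 × 6.1 = 50800 W.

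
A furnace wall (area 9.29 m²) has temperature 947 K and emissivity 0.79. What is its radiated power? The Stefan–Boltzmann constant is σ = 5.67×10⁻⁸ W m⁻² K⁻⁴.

P = εσAT⁴ = 0.79 × 5.67×10⁻⁸ × 9.29 × (947)⁴ = 0.79 × 5.67×10⁻⁸ × 9.29 × 8.04×10^11.
P = 3.35×10^5 W.

P ≈ 3.35×10^5 W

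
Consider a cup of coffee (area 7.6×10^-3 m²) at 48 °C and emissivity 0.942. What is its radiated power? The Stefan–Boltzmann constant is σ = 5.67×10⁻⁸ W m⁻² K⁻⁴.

P ≈ 4.31 W

48 °C = 321 K.
Stefan–Boltzmann: P = εσAT⁴ = 0.942 × 5.67×10⁻⁸ × 7.60×10^-3 × (321)⁴ = 0.942 × 5.67×10⁻⁸ × 7.60×10^-3 × 1.06×10^10.
P = 4.31 W.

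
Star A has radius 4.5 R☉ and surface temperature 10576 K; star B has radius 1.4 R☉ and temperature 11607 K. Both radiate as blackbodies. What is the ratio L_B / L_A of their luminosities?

L_B/L_A ≈ 0.140

L = 4πR²σT⁴ ∝ R²T⁴, so L_B/L_A = (1.4/4.5)² × (11607/10576)⁴ = 0.0968 × 1.45 = 0.140.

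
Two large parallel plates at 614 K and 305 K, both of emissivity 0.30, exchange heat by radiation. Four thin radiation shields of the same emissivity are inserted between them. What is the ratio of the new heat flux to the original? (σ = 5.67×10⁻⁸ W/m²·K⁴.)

ratio ≈ 0.200

With N identical shields there are N+1 = 5 gaps in series, each with the same radiative resistance, so the flux falls to 1/(N+1) of its unshielded value.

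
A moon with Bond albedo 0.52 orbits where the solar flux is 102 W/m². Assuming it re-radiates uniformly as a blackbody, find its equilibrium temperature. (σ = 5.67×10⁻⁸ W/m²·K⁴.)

T ≈ 121 K

Power absorbed = (1−a)S·πR²; power emitted = 4πR²σT⁴. Equating and cancelling πR²:
T = ((1−a)S / 4σ)^(1/4) = (49.0 / (4 × 5.67×10⁻⁸))^(1/4) = (2.16×10^8)^(1/4).
T = 121 K.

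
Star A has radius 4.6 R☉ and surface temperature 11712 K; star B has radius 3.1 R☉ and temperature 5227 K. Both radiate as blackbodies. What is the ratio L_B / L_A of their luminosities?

L = 4πR²σT⁴ ∝ R²T⁴, so L_B/L_A = (3.1/4.6)² × (5227/11712)⁴ = 0.454 × 0.0397 = 0.0180.

L_B/L_A ≈ 0.0180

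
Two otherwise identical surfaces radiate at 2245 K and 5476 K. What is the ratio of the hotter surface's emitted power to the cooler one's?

ratio ≈ 35.4

P ∝ T⁴, so the ratio is (5476/2245)⁴ = (2.439)⁴ = 35.4.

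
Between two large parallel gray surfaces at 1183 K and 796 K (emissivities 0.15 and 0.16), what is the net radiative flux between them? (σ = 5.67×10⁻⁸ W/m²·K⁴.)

For two large parallel gray plates, q = σ(T₁⁴ − T₂⁴) / (1/ε₁ + 1/ε₂ − 1).
1/ε₁ + 1/ε₂ − 1 = 1/0.15 + 1/0.16 − 1 = 11.92.
T₁⁴ − T₂⁴ = 1.96×10^12 − 4.01×10^11 = 1.56×10^12 K⁴.
q = 5.67×10⁻⁸ × 1.56×10^12 / 11.92 = 7410 W/m².

q ≈ 7410 W/m²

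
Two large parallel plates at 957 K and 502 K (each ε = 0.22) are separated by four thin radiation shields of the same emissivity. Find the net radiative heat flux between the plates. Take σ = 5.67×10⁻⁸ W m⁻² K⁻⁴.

q ≈ 1090 W/m²

Each of the 5 gaps contributes resistance (2/ε − 1) = 2/0.22 − 1 = 8.091; total = 40.45.
q = σ(T₁⁴ − T₂⁴) / 40.45 = 5.67×10⁻⁸ × 7.75×10^11 / 40.45 = 1090 W/m².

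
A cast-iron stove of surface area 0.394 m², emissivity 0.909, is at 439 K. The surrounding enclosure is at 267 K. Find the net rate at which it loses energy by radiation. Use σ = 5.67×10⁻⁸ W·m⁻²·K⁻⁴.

Q ≈ 651 W

Q = εσA(T⁴ − T_s⁴). T⁴ − T_s⁴ = (439)⁴ − (267)⁴ = 3.71×10^10 − 5.08×10^9 = 3.21×10^10 K⁴.
Q = 0.909 × 5.67×10⁻⁸ × 0.394 × 3.21×10^10 = 651 W.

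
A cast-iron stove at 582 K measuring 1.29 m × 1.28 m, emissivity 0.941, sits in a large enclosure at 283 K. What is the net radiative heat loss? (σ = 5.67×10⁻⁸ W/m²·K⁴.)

A = 1.29 × 1.28 = 1.65 m².
Q = εσA(T⁴ − T_s⁴). T⁴ − T_s⁴ = (582)⁴ − (283)⁴ = 1.15×10^11 − 6.41×10^9 = 1.08×10^11 K⁴.
Q = 0.941 × 5.67×10⁻⁸ × 1.65 × 1.08×10^11 = 9540 W.

Q ≈ 9540 W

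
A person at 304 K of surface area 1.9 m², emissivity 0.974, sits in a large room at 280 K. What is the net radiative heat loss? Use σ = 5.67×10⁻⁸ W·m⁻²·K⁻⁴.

Q = εσA(T⁴ − T_s⁴). T⁴ − T_s⁴ = (304)⁴ − (280)⁴ = 8.54×10^9 − 6.15×10^9 = 2.39×10^9 K⁴.
Q = 0.974 × 5.67×10⁻⁸ × 1.90 × 2.39×10^9 = 251 W.

Q ≈ 251 W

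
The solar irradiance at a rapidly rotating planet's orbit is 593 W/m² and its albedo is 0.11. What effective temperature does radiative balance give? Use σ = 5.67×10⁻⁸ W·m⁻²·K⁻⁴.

T ≈ 220 K

Power absorbed = (1−a)S·πR²; power emitted = 4πR²σT⁴. Equating and cancelling πR²:
T = ((1−a)S / 4σ)^(1/4) = (528 / (4 × 5.67×10⁻⁸))^(1/4) = (2.33×10^9)^(1/4).
T = 220 K.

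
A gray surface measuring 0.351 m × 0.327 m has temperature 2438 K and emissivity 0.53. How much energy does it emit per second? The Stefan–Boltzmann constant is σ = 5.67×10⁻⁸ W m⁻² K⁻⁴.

P ≈ 1.22×10^5 W

A = 0.351 × 0.327 = 0.115 m².
P = εσAT⁴ = 0.53 × 5.67×10⁻⁸ × 0.115 × (2438)⁴ = 0.53 × 5.67×10⁻⁸ × 0.115 × 3.53×10^13.
P = 1.22×10^5 W.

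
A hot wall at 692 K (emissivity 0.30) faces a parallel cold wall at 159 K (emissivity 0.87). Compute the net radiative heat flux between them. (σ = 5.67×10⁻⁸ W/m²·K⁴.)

q ≈ 3720 W/m²

For two large parallel gray plates, q = σ(T₁⁴ − T₂⁴) / (1/ε₁ + 1/ε₂ − 1).
1/ε₁ + 1/ε₂ − 1 = 1/0.30 + 1/0.87 − 1 = 3.483.
T₁⁴ − T₂⁴ = 2.29×10^11 − 6.39×10^8 = 2.29×10^11 K⁴.
q = 5.67×10⁻⁸ × 2.29×10^11 / 3.483 = 3720 W/m².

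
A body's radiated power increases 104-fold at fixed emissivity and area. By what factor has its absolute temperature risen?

factor ≈ 3.19

P ∝ T⁴ ⇒ T ∝ P^(1/4), so T scales by (104)^(1/4) = 3.19.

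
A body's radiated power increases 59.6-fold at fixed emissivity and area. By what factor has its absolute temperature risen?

P ∝ T⁴ ⇒ T ∝ P^(1/4), so T scales by (59.6)^(1/4) = 2.78.

factor ≈ 2.78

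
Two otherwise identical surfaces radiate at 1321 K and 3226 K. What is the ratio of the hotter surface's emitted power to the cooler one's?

P ∝ T⁴, so the ratio is (3226/1321)⁴ = (2.442)⁴ = 35.6.

ratio ≈ 35.6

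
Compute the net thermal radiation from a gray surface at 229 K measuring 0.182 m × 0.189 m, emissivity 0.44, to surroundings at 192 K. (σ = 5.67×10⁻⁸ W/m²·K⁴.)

Q ≈ 1.19 W

A = 0.182 × 0.189 = 0.0344 m².
Q = εσA(T⁴ − T_s⁴). T⁴ − T_s⁴ = (229)⁴ − (192)⁴ = 2.75×10^9 − 1.36×10^9 = 1.39×10^9 K⁴.
Q = 0.44 × 5.67×10⁻⁸ × 0.0344 × 1.39×10^9 = 1.19 W.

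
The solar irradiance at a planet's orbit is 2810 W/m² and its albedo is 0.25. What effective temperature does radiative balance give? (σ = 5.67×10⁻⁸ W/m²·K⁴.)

T ≈ 310 K

Power absorbed = (1−a)S·πR²; power emitted = 4πR²σT⁴. Equating and cancelling πR²:
T = ((1−a)S / 4σ)^(1/4) = (2110 / (4 × 5.67×10⁻⁸))^(1/4) = (9.29×10^9)^(1/4).
T = 310 K.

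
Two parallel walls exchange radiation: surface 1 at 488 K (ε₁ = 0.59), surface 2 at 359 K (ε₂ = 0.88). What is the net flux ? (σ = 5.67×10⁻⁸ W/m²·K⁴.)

For two large parallel gray plates, q = σ(T₁⁴ − T₂⁴) / (1/ε₁ + 1/ε₂ − 1).
1/ε₁ + 1/ε₂ − 1 = 1/0.59 + 1/0.88 − 1 = 1.831.
T₁⁴ − T₂⁴ = 5.67×10^10 − 1.66×10^10 = 4.01×10^10 K⁴.
q = 5.67×10⁻⁸ × 4.01×10^10 / 1.831 = 1240 W/m².

q ≈ 1240 W/m²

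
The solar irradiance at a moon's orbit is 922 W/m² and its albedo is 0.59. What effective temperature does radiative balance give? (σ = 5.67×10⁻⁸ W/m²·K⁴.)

Power absorbed = (1−a)S·πR²; power emitted = 4πR²σT⁴. Equating and cancelling πR²:
T = ((1−a)S / 4σ)^(1/4) = (378 / (4 × 5.67×10⁻⁸))^(1/4) = (1.67×10^9)^(1/4).
T = 202 K.

T ≈ 202 K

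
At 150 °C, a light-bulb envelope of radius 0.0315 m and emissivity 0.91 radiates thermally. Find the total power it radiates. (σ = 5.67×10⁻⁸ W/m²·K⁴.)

A = 4πr² = 4π × (0.0315)² = 0.0125 m².
150 °C = 423 K.
P = εσAT⁴ = 0.91 × 5.67×10⁻⁸ × 0.0125 × (423)⁴ = 0.91 × 5.67×10⁻⁸ × 0.0125 × 3.20×10^10.
P = 20.6 W.

P ≈ 20.6 W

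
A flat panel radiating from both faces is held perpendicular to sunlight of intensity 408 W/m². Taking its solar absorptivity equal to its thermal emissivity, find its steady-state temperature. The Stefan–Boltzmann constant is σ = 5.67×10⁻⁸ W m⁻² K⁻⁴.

Absorbed flux αS = emitted flux 2εσT⁴ per unit area; with α = ε this gives T = (S/2σ)^(1/4).
T = (408 / (2 × 5.67×10⁻⁸))^(1/4) = (3.60×10^9)^(1/4).
T = 245 K.

T ≈ 245 K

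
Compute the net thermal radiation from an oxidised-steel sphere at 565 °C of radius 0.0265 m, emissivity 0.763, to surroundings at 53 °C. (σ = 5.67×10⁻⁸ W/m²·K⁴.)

A = 4πr² = 4π × (0.0265)² = 8.82×10^-3 m².
Convert: 565 °C = 838 K; 53 °C = 326 K.
Q = εσA(T⁴ − T_s⁴). T⁴ − T_s⁴ = (838)⁴ − (326)⁴ = 4.93×10^11 − 1.13×10^10 = 4.82×10^11 K⁴.
Q = 0.763 × 5.67×10⁻⁸ × 8.82×10^-3 × 4.82×10^11 = 184 W.

Q ≈ 184 W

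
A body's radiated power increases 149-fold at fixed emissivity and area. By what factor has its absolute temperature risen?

factor ≈ 3.49

P ∝ T⁴ ⇒ T ∝ P^(1/4), so T scales by (149)^(1/4) = 3.49.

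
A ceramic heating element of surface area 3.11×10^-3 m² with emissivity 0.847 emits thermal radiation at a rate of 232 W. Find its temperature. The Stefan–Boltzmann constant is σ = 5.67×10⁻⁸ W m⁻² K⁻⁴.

T ≈ 1120 K

From P = εσAT⁴, T = (P / εσA)^(1/4) = (232 / (0.847 × 5.67×10⁻⁸ × 3.11×10^-3))^(1/4).
T = (1.55×10^12)^(1/4) = 1120 K.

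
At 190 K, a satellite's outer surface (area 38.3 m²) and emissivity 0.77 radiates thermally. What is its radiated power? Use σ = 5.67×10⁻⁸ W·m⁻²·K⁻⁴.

Stefan–Boltzmann: P = εσAT⁴ = 0.77 × 5.67×10⁻⁸ × 38.3 × (190)⁴ = 0.77 × 5.67×10⁻⁸ × 38.3 × 1.30×10^9.
P = 2180 W.

P ≈ 2180 W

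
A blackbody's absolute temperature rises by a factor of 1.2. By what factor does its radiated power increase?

factor ≈ 2.07

P ∝ T⁴, so the power scales as (1.2)⁴ = 2.07.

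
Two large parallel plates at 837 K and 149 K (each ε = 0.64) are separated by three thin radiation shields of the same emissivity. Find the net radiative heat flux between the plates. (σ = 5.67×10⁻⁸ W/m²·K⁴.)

Each of the 4 gaps contributes resistance (2/ε − 1) = 2/0.64 − 1 = 2.125; total = 8.500.
q = σ(T₁⁴ − T₂⁴) / 8.500 = 5.67×10⁻⁸ × 4.90×10^11 / 8.500 = 3270 W/m².

q ≈ 3270 W/m²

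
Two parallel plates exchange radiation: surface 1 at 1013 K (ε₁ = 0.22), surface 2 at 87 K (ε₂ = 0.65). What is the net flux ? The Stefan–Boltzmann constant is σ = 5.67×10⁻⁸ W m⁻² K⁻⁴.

q ≈ 11700 W/m²

For two large parallel gray plates, q = σ(T₁⁴ − T₂⁴) / (1/ε₁ + 1/ε₂ − 1).
1/ε₁ + 1/ε₂ − 1 = 1/0.22 + 1/0.65 − 1 = 5.084.
T₁⁴ − T₂⁴ = 1.05×10^12 − 5.73×10^7 = 1.05×10^12 K⁴.
q = 5.67×10⁻⁸ × 1.05×10^12 / 5.084 = 11700 W/m².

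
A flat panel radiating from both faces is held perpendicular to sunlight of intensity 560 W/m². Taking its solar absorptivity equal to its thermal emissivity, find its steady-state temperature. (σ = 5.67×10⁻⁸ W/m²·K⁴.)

T ≈ 265 K

Absorbed flux αS = emitted flux 2εσT⁴ per unit area; with α = ε this gives T = (S/2σ)^(1/4).
T = (560 / (2 × 5.67×10⁻⁸))^(1/4) = (4.94×10^9)^(1/4).
T = 265 K.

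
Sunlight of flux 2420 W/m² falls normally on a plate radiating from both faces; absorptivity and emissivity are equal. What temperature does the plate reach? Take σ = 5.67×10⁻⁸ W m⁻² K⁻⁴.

Absorbed flux αS = emitted flux 2εσT⁴ per unit area; with α = ε this gives T = (S/2σ)^(1/4).
T = (2420 / (2 × 5.67×10⁻⁸))^(1/4) = (2.13×10^10)^(1/4).
T = 382 K.

T ≈ 382 K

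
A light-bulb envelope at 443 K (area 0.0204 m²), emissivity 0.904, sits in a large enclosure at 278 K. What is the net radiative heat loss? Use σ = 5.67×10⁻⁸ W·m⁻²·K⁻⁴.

Q = εσA(T⁴ − T_s⁴). T⁴ − T_s⁴ = (443)⁴ − (278)⁴ = 3.85×10^10 − 5.97×10^9 = 3.25×10^10 K⁴.
Q = 0.904 × 5.67×10⁻⁸ × 0.0204 × 3.25×10^10 = 34.0 W.

Q ≈ 34.0 W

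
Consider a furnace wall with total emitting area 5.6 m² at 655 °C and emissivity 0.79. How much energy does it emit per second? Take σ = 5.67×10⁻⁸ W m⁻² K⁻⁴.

655 °C = 928 K.
Stefan–Boltzmann: P = εσAT⁴ = 0.79 × 5.67×10⁻⁸ × 5.60 × (928)⁴ = 0.79 × 5.67×10⁻⁸ × 5.60 × 7.42×10^11.
P = 1.86×10^5 W.

P ≈ 1.86×10^5 W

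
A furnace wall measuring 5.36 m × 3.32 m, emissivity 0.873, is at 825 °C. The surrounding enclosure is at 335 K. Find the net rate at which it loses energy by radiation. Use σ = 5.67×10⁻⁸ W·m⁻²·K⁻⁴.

A = 5.36 × 3.32 = 17.8 m².
Convert: 825 °C = 1098 K.
Q = εσA(T⁴ − T_s⁴). T⁴ − T_s⁴ = (1098)⁴ − (335)⁴ = 1.45×10^12 − 1.26×10^10 = 1.44×10^12 K⁴.
Q = 0.873 × 5.67×10⁻⁸ × 17.8 × 1.44×10^12 = 1.27×10^6 W.

Q ≈ 1.27×10^6 W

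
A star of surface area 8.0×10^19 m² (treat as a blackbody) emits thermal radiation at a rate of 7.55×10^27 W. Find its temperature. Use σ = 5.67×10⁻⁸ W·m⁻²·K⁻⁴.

T ≈ 6390 K

From P = σAT⁴, T = (P / σA)^(1/4) = (7.55×10^27 / (5.67×10⁻⁸ × 8.00×10^19))^(1/4).
T = (1.66×10^15)^(1/4) = 6390 K.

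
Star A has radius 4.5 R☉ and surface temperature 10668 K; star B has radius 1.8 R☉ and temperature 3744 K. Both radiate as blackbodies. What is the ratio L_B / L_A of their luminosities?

L = 4πR²σT⁴ ∝ R²T⁴, so L_B/L_A = (1.8/4.5)² × (3744/10668)⁴ = 0.160 × 0.0152 = 2.43×10^-3.

L_B/L_A ≈ 2.43×10^-3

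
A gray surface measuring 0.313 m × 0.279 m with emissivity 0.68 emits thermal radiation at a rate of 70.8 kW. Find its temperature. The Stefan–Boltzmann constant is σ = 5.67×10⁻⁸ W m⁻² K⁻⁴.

T ≈ 2140 K

A = 0.313 × 0.279 = 0.0873 m².
From P = εσAT⁴, T = (P / εσA)^(1/4) = (70800 / (0.68 × 5.67×10⁻⁸ × 0.0873))^(1/4).
T = (2.10×10^13)^(1/4) = 2140 K.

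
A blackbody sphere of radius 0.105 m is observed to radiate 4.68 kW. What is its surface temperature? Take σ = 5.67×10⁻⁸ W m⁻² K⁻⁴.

T ≈ 879 K

A = 4πr² = 4π × (0.105)² = 0.139 m².
From P = σAT⁴, T = (P / σA)^(1/4) = (4680 / (5.67×10⁻⁸ × 0.139))^(1/4).
T = (5.96×10^11)^(1/4) = 879 K.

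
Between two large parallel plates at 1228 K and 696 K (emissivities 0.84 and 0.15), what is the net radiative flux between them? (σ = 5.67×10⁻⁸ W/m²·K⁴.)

For two large parallel gray plates, q = σ(T₁⁴ − T₂⁴) / (1/ε₁ + 1/ε₂ − 1).
1/ε₁ + 1/ε₂ − 1 = 1/0.84 + 1/0.15 − 1 = 6.857.
T₁⁴ − T₂⁴ = 2.27×10^12 − 2.35×10^11 = 2.04×10^12 K⁴.
q = 5.67×10⁻⁸ × 2.04×10^12 / 6.857 = 16900 W/m².

q ≈ 16900 W/m²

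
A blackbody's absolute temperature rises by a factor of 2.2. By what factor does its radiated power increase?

P ∝ T⁴, so the power scales as (2.2)⁴ = 23.4.

factor ≈ 23.4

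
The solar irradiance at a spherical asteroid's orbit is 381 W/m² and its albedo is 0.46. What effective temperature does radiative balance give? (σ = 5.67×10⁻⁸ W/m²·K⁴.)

Power absorbed = (1−a)S·πR²; power emitted = 4πR²σT⁴. Equating and cancelling πR²:
T = ((1−a)S / 4σ)^(1/4) = (206 / (4 × 5.67×10⁻⁸))^(1/4) = (9.07×10^8)^(1/4).
T = 174 K.

T ≈ 174 K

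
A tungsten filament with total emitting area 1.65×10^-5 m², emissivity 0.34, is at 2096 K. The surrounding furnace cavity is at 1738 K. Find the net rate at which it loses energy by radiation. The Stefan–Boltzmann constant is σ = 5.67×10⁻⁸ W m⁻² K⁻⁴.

Q ≈ 3.24 W

Q = εσA(T⁴ − T_s⁴). T⁴ − T_s⁴ = (2096)⁴ − (1738)⁴ = 1.93×10^13 − 9.12×10^12 = 1.02×10^13 K⁴.
Q = 0.34 × 5.67×10⁻⁸ × 1.65×10^-5 × 1.02×10^13 = 3.24 W.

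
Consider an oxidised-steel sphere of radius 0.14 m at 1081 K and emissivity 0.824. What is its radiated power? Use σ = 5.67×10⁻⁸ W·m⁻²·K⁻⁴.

P ≈ 15700 W

A = 4πr² = 4π × (0.14)² = 0.246 m².
P = εσAT⁴ = 0.824 × 5.67×10⁻⁸ × 0.246 × (1081)⁴ = 0.824 × 5.67×10⁻⁸ × 0.246 × 1.37×10^12.
P = 15700 W.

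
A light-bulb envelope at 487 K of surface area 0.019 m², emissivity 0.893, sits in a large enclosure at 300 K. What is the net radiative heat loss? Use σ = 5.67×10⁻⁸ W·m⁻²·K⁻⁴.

Q ≈ 46.3 W

Q = εσA(T⁴ − T_s⁴). T⁴ − T_s⁴ = (487)⁴ − (300)⁴ = 5.62×10^10 − 8.10×10^9 = 4.81×10^10 K⁴.
Q = 0.893 × 5.67×10⁻⁸ × 0.0190 × 4.81×10^10 = 46.3 W.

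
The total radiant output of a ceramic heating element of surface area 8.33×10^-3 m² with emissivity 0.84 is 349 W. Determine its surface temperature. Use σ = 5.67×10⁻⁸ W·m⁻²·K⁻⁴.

T ≈ 968 K

From P = εσAT⁴, T = (P / εσA)^(1/4) = (349 / (0.84 × 5.67×10⁻⁸ × 8.33×10^-3))^(1/4).
T = (8.80×10^11)^(1/4) = 968 K.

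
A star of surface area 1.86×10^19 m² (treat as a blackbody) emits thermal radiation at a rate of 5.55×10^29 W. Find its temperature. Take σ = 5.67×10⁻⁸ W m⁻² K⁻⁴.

T ≈ 26900 K

From P = σAT⁴, T = (P / σA)^(1/4) = (5.55×10^29 / (5.67×10⁻⁸ × 1.86×10^19))^(1/4).
T = (5.26×10^17)^(1/4) = 26900 K.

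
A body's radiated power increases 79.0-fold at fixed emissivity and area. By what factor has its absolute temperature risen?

factor ≈ 2.98

P ∝ T⁴ ⇒ T ∝ P^(1/4), so T scales by (79.0)^(1/4) = 2.98.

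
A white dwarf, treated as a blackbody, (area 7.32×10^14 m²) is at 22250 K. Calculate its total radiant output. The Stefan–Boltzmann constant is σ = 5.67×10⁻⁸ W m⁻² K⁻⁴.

P ≈ 1.02×10^25 W

P = σAT⁴ = 5.67×10⁻⁸ × 7.32×10^14 × (22250)⁴ = 5.67×10⁻⁸ × 7.32×10^14 × 2.45×10^17.
P = 1.02×10^25 W.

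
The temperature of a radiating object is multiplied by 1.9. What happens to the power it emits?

factor ≈ 13.0

P ∝ T⁴, so the power scales as (1.9)⁴ = 13.0.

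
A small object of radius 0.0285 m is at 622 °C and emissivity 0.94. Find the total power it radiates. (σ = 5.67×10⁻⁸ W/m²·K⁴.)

A = 4πr² = 4π × (0.0285)² = 0.0102 m².
622 °C = 895 K.
P = εσAT⁴ = 0.94 × 5.67×10⁻⁸ × 0.0102 × (895)⁴ = 0.94 × 5.67×10⁻⁸ × 0.0102 × 6.42×10^11.
P = 349 W.

P ≈ 349 W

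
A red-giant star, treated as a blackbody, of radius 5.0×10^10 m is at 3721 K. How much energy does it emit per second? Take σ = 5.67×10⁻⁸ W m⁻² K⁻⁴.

A = 4πr² = 4π × (5.0×10^10)² = 3.14×10^22 m².
P = σAT⁴ = 5.67×10⁻⁸ × 3.14×10^22 × (3721)⁴ = 5.67×10⁻⁸ × 3.14×10^22 × 1.92×10^14.
P = 3.41×10^29 W.

P ≈ 3.41×10^29 W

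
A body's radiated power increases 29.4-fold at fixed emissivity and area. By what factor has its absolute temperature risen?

factor ≈ 2.33

P ∝ T⁴ ⇒ T ∝ P^(1/4), so T scales by (29.4)^(1/4) = 2.33.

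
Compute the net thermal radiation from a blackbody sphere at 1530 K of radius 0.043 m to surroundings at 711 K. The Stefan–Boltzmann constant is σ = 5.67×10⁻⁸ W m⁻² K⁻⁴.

A = 4πr² = 4π × (0.043)² = 0.0232 m².
Q = σA(T⁴ − T_s⁴). T⁴ − T_s⁴ = (1530)⁴ − (711)⁴ = 5.48×10^12 − 2.56×10^11 = 5.22×10^12 K⁴.
Q = 5.67×10⁻⁸ × 0.0232 × 5.22×10^12 = 6880 W.

Q ≈ 6880 W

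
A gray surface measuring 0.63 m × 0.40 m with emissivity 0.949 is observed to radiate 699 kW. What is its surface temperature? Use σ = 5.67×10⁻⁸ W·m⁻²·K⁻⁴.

A = 0.63 × 0.40 = 0.252 m².
From P = εσAT⁴, T = (P / εσA)^(1/4) = (6.99×10^5 / (0.949 × 5.67×10⁻⁸ × 0.252))^(1/4).
T = (5.15×10^13)^(1/4) = 2680 K.

T ≈ 2680 K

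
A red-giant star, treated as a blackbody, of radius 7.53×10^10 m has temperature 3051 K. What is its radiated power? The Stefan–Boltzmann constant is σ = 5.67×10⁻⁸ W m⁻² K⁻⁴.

P ≈ 3.50×10^29 W

A = 4πr² = 4π × (7.53×10^10)² = 7.13×10^22 m².
P = σAT⁴ = 5.67×10⁻⁸ × 7.13×10^22 × (3051)⁴ = 5.67×10⁻⁸ × 7.13×10^22 × 8.67×10^13.
P = 3.50×10^29 W.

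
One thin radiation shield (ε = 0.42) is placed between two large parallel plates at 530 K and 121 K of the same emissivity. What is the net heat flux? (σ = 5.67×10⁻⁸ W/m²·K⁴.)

q ≈ 593 W/m²

Each of the 2 gaps contributes resistance (2/ε − 1) = 2/0.42 − 1 = 3.762; total = 7.524.
q = σ(T₁⁴ − T₂⁴) / 7.524 = 5.67×10⁻⁸ × 7.87×10^10 / 7.524 = 593 W/m².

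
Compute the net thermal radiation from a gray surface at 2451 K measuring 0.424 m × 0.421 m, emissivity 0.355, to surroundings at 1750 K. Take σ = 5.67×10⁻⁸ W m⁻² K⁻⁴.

A = 0.424 × 0.421 = 0.179 m².
Q = εσA(T⁴ − T_s⁴). T⁴ − T_s⁴ = (2451)⁴ − (1750)⁴ = 3.61×10^13 − 9.38×10^12 = 2.67×10^13 K⁴.
Q = 0.355 × 5.67×10⁻⁸ × 0.179 × 2.67×10^13 = 96000 W.

Q ≈ 96000 W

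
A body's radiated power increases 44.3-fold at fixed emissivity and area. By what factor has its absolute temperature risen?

P ∝ T⁴ ⇒ T ∝ P^(1/4), so T scales by (44.3)^(1/4) = 2.58.

factor ≈ 2.58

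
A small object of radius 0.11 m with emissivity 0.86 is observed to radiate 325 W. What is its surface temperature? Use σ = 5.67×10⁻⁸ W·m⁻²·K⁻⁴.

A = 4πr² = 4π × (0.11)² = 0.152 m².
From P = εσAT⁴, T = (P / εσA)^(1/4) = (325 / (0.86 × 5.67×10⁻⁸ × 0.152))^(1/4).
T = (4.38×10^10)^(1/4) = 458 K.

T ≈ 458 K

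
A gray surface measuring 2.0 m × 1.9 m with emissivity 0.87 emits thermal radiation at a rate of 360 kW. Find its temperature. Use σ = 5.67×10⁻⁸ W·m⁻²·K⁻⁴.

T ≈ 1180 K

A = 2.0 × 1.9 = 3.80 m².
From P = εσAT⁴, T = (P / εσA)^(1/4) = (3.60×10^5 / (0.87 × 5.67×10⁻⁸ × 3.80))^(1/4).
T = (1.92×10^12)^(1/4) = 1180 K.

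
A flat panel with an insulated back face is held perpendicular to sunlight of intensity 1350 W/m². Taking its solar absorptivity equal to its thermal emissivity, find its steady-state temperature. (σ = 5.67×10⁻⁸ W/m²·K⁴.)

T ≈ 393 K

Absorbed flux αS = emitted flux εσT⁴ (one radiating face); with α = ε, T = (S/σ)^(1/4).
T = (1350 / 5.67×10⁻⁸)^(1/4) = (2.38×10^10)^(1/4).
T = 393 K.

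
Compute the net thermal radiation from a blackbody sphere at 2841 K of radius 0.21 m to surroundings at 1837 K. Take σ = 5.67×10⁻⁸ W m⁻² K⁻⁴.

Q ≈ 1.69×10^6 W

A = 4πr² = 4π × (0.21)² = 0.554 m².
Q = σA(T⁴ − T_s⁴). T⁴ − T_s⁴ = (2841)⁴ − (1837)⁴ = 6.51×10^13 − 1.14×10^13 = 5.38×10^13 K⁴.
Q = 5.67×10⁻⁸ × 0.554 × 5.38×10^13 = 1.69×10^6 W.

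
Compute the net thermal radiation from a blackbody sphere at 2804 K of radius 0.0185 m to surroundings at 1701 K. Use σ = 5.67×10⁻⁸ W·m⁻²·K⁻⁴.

Q ≈ 13000 W

A = 4πr² = 4π × (0.0185)² = 4.30×10^-3 m².
Q = σA(T⁴ − T_s⁴). T⁴ − T_s⁴ = (2804)⁴ − (1701)⁴ = 6.18×10^13 − 8.37×10^12 = 5.34×10^13 K⁴.
Q = 5.67×10⁻⁸ × 4.30×10^-3 × 5.34×10^13 = 13000 W.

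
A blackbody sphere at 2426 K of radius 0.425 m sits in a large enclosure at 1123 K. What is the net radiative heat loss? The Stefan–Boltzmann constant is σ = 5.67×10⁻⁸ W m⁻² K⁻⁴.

Q ≈ 4.25×10^6 W

A = 4πr² = 4π × (0.425)² = 2.27 m².
Q = σA(T⁴ − T_s⁴). T⁴ − T_s⁴ = (2426)⁴ − (1123)⁴ = 3.46×10^13 − 1.59×10^12 = 3.30×10^13 K⁴.
Q = 5.67×10⁻⁸ × 2.27 × 3.30×10^13 = 4.25×10^6 W.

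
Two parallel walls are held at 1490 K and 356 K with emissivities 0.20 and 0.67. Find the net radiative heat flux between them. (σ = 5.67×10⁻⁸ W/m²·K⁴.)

For two large parallel gray plates, q = σ(T₁⁴ − T₂⁴) / (1/ε₁ + 1/ε₂ − 1).
1/ε₁ + 1/ε₂ − 1 = 1/0.20 + 1/0.67 − 1 = 5.493.
T₁⁴ − T₂⁴ = 4.93×10^12 − 1.61×10^10 = 4.91×10^12 K⁴.
q = 5.67×10⁻⁸ × 4.91×10^12 / 5.493 = 50700 W/m².

q ≈ 50700 W/m²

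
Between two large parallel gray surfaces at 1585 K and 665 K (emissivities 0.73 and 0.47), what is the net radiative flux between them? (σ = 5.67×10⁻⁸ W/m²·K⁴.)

q ≈ 1.39×10^5 W/m²

For two large parallel gray plates, q = σ(T₁⁴ − T₂⁴) / (1/ε₁ + 1/ε₂ − 1).
1/ε₁ + 1/ε₂ − 1 = 1/0.73 + 1/0.47 − 1 = 2.498.
T₁⁴ − T₂⁴ = 6.31×10^12 − 1.96×10^11 = 6.12×10^12 K⁴.
q = 5.67×10⁻⁸ × 6.12×10^12 / 2.498 = 1.39×10^5 W/m².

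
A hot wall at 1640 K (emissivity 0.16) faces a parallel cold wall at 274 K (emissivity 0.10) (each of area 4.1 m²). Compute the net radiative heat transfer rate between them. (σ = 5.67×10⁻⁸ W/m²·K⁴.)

For two large parallel gray plates, q = σ(T₁⁴ − T₂⁴) / (1/ε₁ + 1/ε₂ − 1).
1/ε₁ + 1/ε₂ − 1 = 1/0.16 + 1/0.10 − 1 = 15.25.
T₁⁴ − T₂⁴ = 7.23×10^12 − 5.64×10^9 = 7.23×10^12 K⁴.
q = 5.67×10⁻⁸ × 7.23×10^12 / 15.25 = 26900 W/m².
Q = q·A = 26900 × 4.1 = 1.10×10^5 W.

Q ≈ 1.10×10^5 W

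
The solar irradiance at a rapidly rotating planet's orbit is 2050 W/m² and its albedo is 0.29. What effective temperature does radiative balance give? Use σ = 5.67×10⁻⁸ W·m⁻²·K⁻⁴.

T ≈ 283 K

Power absorbed = (1−a)S·πR²; power emitted = 4πR²σT⁴. Equating and cancelling πR²:
T = ((1−a)S / 4σ)^(1/4) = (1460 / (4 × 5.67×10⁻⁸))^(1/4) = (6.42×10^9)^(1/4).
T = 283 K.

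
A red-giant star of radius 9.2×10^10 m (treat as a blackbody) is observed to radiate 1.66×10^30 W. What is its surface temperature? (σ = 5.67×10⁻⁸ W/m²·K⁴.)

A = 4πr² = 4π × (9.2×10^10)² = 1.06×10^23 m².
From P = σAT⁴, T = (P / σA)^(1/4) = (1.66×10^30 / (5.67×10⁻⁸ × 1.06×10^23))^(1/4).
T = (2.75×10^14)^(1/4) = 4070 K.

T ≈ 4070 K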